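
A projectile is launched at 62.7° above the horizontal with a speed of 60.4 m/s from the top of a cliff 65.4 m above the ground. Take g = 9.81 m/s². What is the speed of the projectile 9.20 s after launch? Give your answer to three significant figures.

45.9 m/s

v_x = 60.4 cos 62.7° = 27.70 m/s (constant).
v_y(t) = 60.4 sin 62.7° − g t = 53.67 − 9.81 × 9.20 = -36.58 m/s.
Speed = √(v_x² + v_y²) = √(767.3 + 1338) = 45.9 m/s.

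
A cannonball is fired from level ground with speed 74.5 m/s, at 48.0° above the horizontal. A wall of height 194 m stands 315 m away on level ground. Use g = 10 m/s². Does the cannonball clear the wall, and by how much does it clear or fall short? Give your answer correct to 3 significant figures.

v_x = 74.5 cos 48.0° = 49.85 m/s; v_y0 = 74.5 sin 48.0° = 55.36 m/s.
Time to reach the wall: t = 315 / 49.85 = 6.319 s.
Height at that point: y = 55.36×6.319 − 5.000×6.319² = 150.2 m.
That is 194 − 150.2 = 43.8 m below the top of the wall, so the cannonball does not clear it.

No — it falls 43.8 m short of clearing the wall.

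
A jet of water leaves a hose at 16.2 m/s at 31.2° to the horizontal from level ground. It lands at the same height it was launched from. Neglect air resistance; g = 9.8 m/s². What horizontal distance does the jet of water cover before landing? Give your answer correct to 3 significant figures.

Components: v_x = 16.2 cos 31.2° = 13.86 m/s, v_y = 16.2 sin 31.2° = 8.392 m/s.
Time of flight (same landing height): t = 2 v_y / g = 2 × 8.392 / 9.8 = 1.713 s.
Range: R = v_x · t = 13.86 × 1.713 = 23.7 m.

23.7 m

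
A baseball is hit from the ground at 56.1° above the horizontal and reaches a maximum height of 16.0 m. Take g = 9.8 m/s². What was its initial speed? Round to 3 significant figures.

At maximum height v_y = 0, so (v₀ sin θ)² = 2 g H.
v₀ sin 56.1° = √(2 × 9.8 × 16.0) = 17.71 m/s.
v₀ = 17.71 / sin 56.1° = 17.71 / 0.8300 = 21.3 m/s.

21.3 m/s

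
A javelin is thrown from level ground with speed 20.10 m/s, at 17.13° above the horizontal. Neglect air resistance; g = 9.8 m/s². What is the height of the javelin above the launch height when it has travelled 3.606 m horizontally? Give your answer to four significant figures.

0.9387 m

v_x = 20.10 cos 17.13° = 19.208 m/s, v_y0 = 20.10 sin 17.13° = 5.9203 m/s.
Time to reach x = 3.606 m: t = x / v_x = 3.606 / 19.208 = 0.18773 s.
y = v_y0 t − ½ g t² = 5.9203×0.18773 − 4.900×0.18773² = 0.9387 m.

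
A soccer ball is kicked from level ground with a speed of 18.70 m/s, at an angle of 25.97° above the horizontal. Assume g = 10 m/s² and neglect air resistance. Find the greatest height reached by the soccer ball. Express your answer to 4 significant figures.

Vertical component of launch velocity: v_y = 18.70 sin 25.97° = 8.1887 m/s.
At the highest point the vertical velocity is zero, so v_y² = 2 g h_max.
h_max = (8.1887)² / (2 × 10) = 67.055 / 20.00 = 3.353 m.

3.353 m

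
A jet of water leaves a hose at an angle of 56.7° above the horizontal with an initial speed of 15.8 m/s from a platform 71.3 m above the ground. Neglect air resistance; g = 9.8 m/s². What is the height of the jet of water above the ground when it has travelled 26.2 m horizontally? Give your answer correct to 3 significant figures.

v_x = 15.8 cos 56.7° = 8.675 m/s, v_y0 = 15.8 sin 56.7° = 13.21 m/s.
Time to reach x = 26.2 m: t = x / v_x = 26.2 / 8.675 = 3.020 s.
y = 71.3 + v_y0 t − ½ g t² = 71.3 + 13.21×3.020 − 4.900×3.020² = 66.5 m.

66.5 m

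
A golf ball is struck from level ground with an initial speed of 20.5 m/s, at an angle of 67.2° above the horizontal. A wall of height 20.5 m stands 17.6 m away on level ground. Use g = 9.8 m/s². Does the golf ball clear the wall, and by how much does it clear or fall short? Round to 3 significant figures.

No — it falls 2.68 m short of clearing the wall.

v_x = 20.5 cos 67.2° = 7.944 m/s; v_y0 = 20.5 sin 67.2° = 18.90 m/s.
Time to reach the wall: t = 17.6 / 7.944 = 2.216 s.
Height at that point: y = 18.90×2.216 − 4.900×2.216² = 17.82 m.
That is 20.5 − 17.82 = 2.68 m below the top of the wall, so the golf ball does not clear it.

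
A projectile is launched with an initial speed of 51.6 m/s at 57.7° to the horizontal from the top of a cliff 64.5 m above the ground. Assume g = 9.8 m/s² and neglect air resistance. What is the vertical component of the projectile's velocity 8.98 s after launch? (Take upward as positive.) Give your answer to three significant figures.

Initial vertical component: v_y0 = 51.6 sin 57.7° = 43.62 m/s.
v_y(t) = v_y0 − g t = 43.62 − 9.8 × 8.98 = -44.4 m/s.

-44.4 m/s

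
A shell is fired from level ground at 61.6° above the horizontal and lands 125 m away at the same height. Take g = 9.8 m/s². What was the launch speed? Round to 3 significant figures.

38.3 m/s

On level ground, R = v₀² sin(2θ) / g, so v₀ = √(R g / sin 2θ).
sin(2 × 61.6°) = 0.8368.
v₀ = √(125 × 9.8 / 0.8368) = √1464 = 38.3 m/s.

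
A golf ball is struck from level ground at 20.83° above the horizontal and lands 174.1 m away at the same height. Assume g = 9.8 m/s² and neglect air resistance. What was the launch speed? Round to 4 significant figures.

On level ground, R = v₀² sin(2θ) / g, so v₀ = √(R g / sin 2θ).
sin(2 × 20.83°) = 0.6647.
v₀ = √(174.1 × 9.8 / 0.6647) = √2566.8 = 50.66 m/s.

50.66 m/s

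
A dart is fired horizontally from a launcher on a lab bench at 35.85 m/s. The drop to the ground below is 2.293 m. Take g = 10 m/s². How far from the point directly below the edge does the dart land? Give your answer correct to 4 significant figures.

Initial vertical velocity is zero, so the fall time comes from h = ½ g t²: t = √(2 × 2.293 / 10) = 0.67720 s.
Horizontal motion is uniform at 35.85 m/s, so x = 35.85 × 0.67720 = 24.28 m.

24.28 m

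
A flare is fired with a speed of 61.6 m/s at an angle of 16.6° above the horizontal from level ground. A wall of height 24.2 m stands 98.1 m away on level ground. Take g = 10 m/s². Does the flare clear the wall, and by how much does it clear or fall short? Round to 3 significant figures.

No — it falls 8.76 m short of clearing the wall.

v_x = 61.6 cos 16.6° = 59.03 m/s; v_y0 = 61.6 sin 16.6° = 17.60 m/s.
Time to reach the wall: t = 98.1 / 59.03 = 1.662 s.
Height at that point: y = 17.60×1.662 − 5.000×1.662² = 15.44 m.
That is 24.2 − 15.44 = 8.76 m below the top of the wall, so the flare does not clear it.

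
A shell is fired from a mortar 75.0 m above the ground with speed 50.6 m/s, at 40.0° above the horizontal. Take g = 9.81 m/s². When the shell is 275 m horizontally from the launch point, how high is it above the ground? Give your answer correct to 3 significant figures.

58.9 m

v_x = 50.6 cos 40.0° = 38.76 m/s, v_y0 = 50.6 sin 40.0° = 32.53 m/s.
Time to reach x = 275 m: t = x / v_x = 275 / 38.76 = 7.095 s.
y = 75.0 + v_y0 t − ½ g t² = 75.0 + 32.53×7.095 − 4.905×7.095² = 58.9 m.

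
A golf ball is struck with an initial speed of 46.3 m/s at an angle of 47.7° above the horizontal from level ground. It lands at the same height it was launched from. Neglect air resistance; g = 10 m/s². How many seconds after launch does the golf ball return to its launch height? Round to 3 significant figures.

Vertical component: v_y = 46.3 sin 47.7° = 34.24 m/s.
For a projectile landing at launch height, time of flight is t = 2 v_y / g = 2 × 34.24 / 10 = 6.85 s.

6.85 s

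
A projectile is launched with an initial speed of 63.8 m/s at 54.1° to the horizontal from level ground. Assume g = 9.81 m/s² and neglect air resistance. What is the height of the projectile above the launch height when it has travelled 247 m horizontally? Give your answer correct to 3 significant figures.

127 m

v_x = 63.8 cos 54.1° = 37.41 m/s, v_y0 = 63.8 sin 54.1° = 51.68 m/s.
Time to reach x = 247 m: t = x / v_x = 247 / 37.41 = 6.603 s.
y = v_y0 t − ½ g t² = 51.68×6.603 − 4.905×6.603² = 127 m.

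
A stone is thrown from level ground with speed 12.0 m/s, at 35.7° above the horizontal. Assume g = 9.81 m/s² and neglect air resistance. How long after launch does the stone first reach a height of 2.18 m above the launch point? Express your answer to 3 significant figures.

0.459 s

v_y0 = 12.0 sin 35.7° = 7.002 m/s.
Set y = v_y0 t − ½ g t² = 2.18: 4.905 t² − 7.002 t + 2.18 = 0.
t = [7.002 ± √(49.03 − 42.77)] / 9.81 = (7.002 ± 2.502) / 9.81, giving t = 0.459 s or t = 0.969 s.
The stone is on the way up at the first time, so t = 0.459 s.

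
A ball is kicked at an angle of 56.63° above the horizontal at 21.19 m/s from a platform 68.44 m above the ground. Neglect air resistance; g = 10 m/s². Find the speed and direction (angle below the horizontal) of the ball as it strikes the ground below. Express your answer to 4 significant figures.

v_x = 21.19 cos 56.63° = 11.655 m/s (constant).
|v_y| at impact = √((17.697)² + 2×10×68.44) = 41.012 m/s.
Speed = √(11.655² + 41.012²) = 42.64 m/s; angle = arctan(41.012/11.655) = 74.14° below horizontal.

42.64 m/s at 74.14° below the horizontal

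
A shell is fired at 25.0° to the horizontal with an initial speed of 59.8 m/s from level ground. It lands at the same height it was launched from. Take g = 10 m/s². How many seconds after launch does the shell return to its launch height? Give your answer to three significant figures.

Vertical component: v_y = 59.8 sin 25.0° = 25.27 m/s.
For a projectile landing at launch height, time of flight is t = 2 v_y / g = 2 × 25.27 / 10 = 5.05 s.

5.05 s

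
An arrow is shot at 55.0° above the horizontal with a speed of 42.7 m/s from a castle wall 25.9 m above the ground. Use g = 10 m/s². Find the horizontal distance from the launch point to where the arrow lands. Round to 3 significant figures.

Components: v_x = 42.7 cos 55.0° = 24.49 m/s, v_y = 42.7 sin 55.0° = 34.98 m/s.
Vertical: 0 = 25.9 + 34.98 t − ½(10) t² ⇒ 5.000 t² − 34.98 t − 25.9 = 0.
t = [34.98 + √(1224 + 518.0)] / 10.00 = 7.672 s.
Horizontal: R = v_x · t = 24.49 × 7.672 = 188 m.

188 m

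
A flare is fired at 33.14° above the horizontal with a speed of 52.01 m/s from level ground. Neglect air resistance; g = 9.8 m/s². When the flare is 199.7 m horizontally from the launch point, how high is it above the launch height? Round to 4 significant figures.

27.35 m

v_x = 52.01 cos 33.14° = 43.550 m/s, v_y0 = 52.01 sin 33.14° = 28.433 m/s.
Time to reach x = 199.7 m: t = x / v_x = 199.7 / 43.550 = 4.5855 s.
y = v_y0 t − ½ g t² = 28.433×4.5855 − 4.900×4.5855² = 27.35 m.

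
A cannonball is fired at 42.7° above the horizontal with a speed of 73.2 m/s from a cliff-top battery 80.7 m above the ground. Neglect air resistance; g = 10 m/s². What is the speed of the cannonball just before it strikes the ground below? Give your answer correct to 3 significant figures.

83.5 m/s

v_x = 73.2 cos 42.7° = 53.80 m/s is unchanged throughout.
For the vertical component, v_y² = v_y0² + 2 g h = (49.64)² + 2×10×80.7 = 4078, so |v_y| = 63.86 m/s.
Impact speed = √(v_x² + v_y²) = √(2894 + 4078) = 83.5 m/s.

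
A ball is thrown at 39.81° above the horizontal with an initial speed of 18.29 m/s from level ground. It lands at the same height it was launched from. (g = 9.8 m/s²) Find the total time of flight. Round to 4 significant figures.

2.390 s

Vertical component: v_y = 18.29 sin 39.81° = 11.710 m/s.
For a projectile landing at launch height, time of flight is t = 2 v_y / g = 2 × 11.710 / 9.8 = 2.390 s.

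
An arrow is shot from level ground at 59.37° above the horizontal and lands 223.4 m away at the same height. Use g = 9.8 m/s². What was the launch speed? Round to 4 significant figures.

On level ground, R = v₀² sin(2θ) / g, so v₀ = √(R g / sin 2θ).
sin(2 × 59.37°) = 0.8768.
v₀ = √(223.4 × 9.8 / 0.8768) = √2496.9 = 49.97 m/s.

49.97 m/s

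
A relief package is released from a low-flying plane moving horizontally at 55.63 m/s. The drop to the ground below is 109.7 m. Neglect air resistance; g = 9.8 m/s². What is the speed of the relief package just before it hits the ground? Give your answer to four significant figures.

72.42 m/s

Fall time: t = √(2 × 109.7 / 9.8) = 4.7316 s.
At impact: v_x = 55.63 m/s (unchanged), v_y = g t = 9.8 × 4.7316 = 46.370 m/s.
Speed = √(v_x² + v_y²) = √(3094.7 + 2150.2) = 72.42 m/s.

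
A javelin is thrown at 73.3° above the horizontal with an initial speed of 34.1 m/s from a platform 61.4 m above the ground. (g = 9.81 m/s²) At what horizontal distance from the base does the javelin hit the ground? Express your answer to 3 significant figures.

Components: v_x = 34.1 cos 73.3° = 9.799 m/s, v_y = 34.1 sin 73.3° = 32.66 m/s.
Vertical: 0 = 61.4 + 32.66 t − ½(9.81) t² ⇒ 4.905 t² − 32.66 t − 61.4 = 0.
t = [32.66 + √(1067 + 1205)] / 9.810 = 8.188 s.
Horizontal: R = v_x · t = 9.799 × 8.188 = 80.2 m.

80.2 m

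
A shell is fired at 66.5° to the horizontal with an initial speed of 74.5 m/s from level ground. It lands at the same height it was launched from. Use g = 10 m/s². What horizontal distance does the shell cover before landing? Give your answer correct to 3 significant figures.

For level ground, R = v₀² sin(2θ) / g.
sin(2 × 66.5°) = sin 133.0° = 0.7314.
R = (74.5)² × 0.7314 / 10 = 406 m.

406 m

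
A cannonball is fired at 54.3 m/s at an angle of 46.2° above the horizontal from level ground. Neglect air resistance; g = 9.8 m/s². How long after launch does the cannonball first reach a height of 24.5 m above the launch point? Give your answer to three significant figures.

0.684 s

v_y0 = 54.3 sin 46.2° = 39.19 m/s.
Set y = v_y0 t − ½ g t² = 24.5: 4.900 t² − 39.19 t + 24.5 = 0.
t = [39.19 ± √(1536 − 480.2)] / 9.8 = (39.19 ± 32.49) / 9.8, giving t = 0.684 s or t = 7.31 s.
The cannonball is on the way up at the first time, so t = 0.684 s.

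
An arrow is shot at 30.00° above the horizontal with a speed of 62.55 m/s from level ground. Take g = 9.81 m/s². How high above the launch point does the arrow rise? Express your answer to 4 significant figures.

Vertical component of launch velocity: v_y = 62.55 sin 30.00° = 31.275 m/s.
At the highest point the vertical velocity is zero, so v_y² = 2 g h_max.
h_max = (31.275)² / (2 × 9.81) = 978.13 / 19.62 = 49.85 m.

49.85 m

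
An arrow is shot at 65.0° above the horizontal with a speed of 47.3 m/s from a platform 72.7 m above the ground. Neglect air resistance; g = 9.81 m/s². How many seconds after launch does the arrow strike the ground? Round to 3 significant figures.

10.2 s

Vertical component: v_y = 47.3 sin 65.0° = 42.87 m/s.
Taking up as positive with launch at y = 72.7 m, landing at y = 0: 0 = 72.7 + 42.87 t − ½(9.81) t².
Solving 4.905 t² − 42.87 t − 72.7 = 0 gives t = [42.87 + √(42.87² + 4·4.905·72.7)] / 9.810 = 10.2 s.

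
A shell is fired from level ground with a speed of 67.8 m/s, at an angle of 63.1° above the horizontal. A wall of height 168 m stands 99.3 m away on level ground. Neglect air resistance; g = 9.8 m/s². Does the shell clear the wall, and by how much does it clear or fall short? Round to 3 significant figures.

No — it falls 23.6 m short of clearing the wall.

v_x = 67.8 cos 63.1° = 30.68 m/s; v_y0 = 67.8 sin 63.1° = 60.46 m/s.
Time to reach the wall: t = 99.3 / 30.68 = 3.237 s.
Height at that point: y = 60.46×3.237 − 4.900×3.237² = 144.4 m.
That is 168 − 144.4 = 23.6 m below the top of the wall, so the shell does not clear it.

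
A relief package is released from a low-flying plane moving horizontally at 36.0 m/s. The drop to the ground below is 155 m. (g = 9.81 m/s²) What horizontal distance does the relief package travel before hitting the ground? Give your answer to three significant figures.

202 m

Initial vertical velocity is zero, so the fall time comes from h = ½ g t²: t = √(2 × 155 / 9.81) = 5.621 s.
Horizontal motion is uniform at 36.0 m/s, so x = 36.0 × 5.621 = 202 m.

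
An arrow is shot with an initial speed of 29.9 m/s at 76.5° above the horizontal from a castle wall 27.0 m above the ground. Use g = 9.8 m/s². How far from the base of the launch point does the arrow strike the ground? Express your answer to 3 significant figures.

47.1 m

Components: v_x = 29.9 cos 76.5° = 6.980 m/s, v_y = 29.9 sin 76.5° = 29.07 m/s.
Vertical: 0 = 27.0 + 29.07 t − ½(9.8) t² ⇒ 4.900 t² − 29.07 t − 27.0 = 0.
t = [29.07 + √(845.1 + 529.2)] / 9.800 = 6.749 s.
Horizontal: R = v_x · t = 6.980 × 6.749 = 47.1 m.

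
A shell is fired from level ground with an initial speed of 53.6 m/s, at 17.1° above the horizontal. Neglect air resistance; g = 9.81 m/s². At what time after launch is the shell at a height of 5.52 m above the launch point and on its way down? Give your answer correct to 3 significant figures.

2.81 s

v_y0 = 53.6 sin 17.1° = 15.76 m/s.
Set y = v_y0 t − ½ g t² = 5.52: 4.905 t² − 15.76 t + 5.52 = 0.
t = [15.76 ± √(248.4 − 108.3)] / 9.81 = (15.76 ± 11.84) / 9.81, giving t = 0.400 s or t = 2.81 s.
On the way down corresponds to the larger root: t = 2.81 s.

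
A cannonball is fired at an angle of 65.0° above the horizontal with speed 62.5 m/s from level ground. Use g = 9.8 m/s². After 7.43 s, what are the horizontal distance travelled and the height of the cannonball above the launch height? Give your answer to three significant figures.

x = 196 m, y = 150 m

v_x = 62.5 cos 65.0° = 26.41 m/s; v_y0 = 62.5 sin 65.0° = 56.64 m/s.
x = v_x t = 26.41 × 7.43 = 196 m.
y = v_y0 t − ½ g t² = 56.64×7.43 − 4.900×7.43² = 150 m.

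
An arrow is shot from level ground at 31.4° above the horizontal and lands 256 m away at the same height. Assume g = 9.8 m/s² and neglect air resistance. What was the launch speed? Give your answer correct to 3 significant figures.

On level ground, R = v₀² sin(2θ) / g, so v₀ = √(R g / sin 2θ).
sin(2 × 31.4°) = 0.8894.
v₀ = √(256 × 9.8 / 0.8894) = √2821 = 53.1 m/s.

53.1 m/s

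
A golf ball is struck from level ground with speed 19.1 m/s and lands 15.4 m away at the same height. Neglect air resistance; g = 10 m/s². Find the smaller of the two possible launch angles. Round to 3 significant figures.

Level-ground range: R = v₀² sin(2θ)/g ⇒ sin 2θ = R g / v₀² = 15.4×10/19.1² = 0.4221.
2θ = arcsin(0.4221) = 24.97° or 180° − 24.97° = 155.03°.
So θ = 12.5° or θ = 77.5°.

12.5°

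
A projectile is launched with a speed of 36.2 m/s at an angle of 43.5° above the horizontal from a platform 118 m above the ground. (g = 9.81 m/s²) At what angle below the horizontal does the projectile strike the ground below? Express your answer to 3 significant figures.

v_x = 36.2 cos 43.5° = 26.26 m/s.
At impact |v_y| = √(v_y0² + 2 g h) = √(24.92² + 2×9.81×118) = 54.19 m/s.
Angle below horizontal = arctan(|v_y| / v_x) = arctan(54.19 / 26.26) = 64.1°.

64.1°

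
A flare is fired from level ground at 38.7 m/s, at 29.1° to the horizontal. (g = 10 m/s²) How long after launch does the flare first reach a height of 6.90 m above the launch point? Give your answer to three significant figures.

v_y0 = 38.7 sin 29.1° = 18.82 m/s.
Set y = v_y0 t − ½ g t² = 6.90: 5.000 t² − 18.82 t + 6.90 = 0.
t = [18.82 ± √(354.2 − 138.0)] / 10 = (18.82 ± 14.70) / 10, giving t = 0.412 s or t = 3.35 s.
The flare is on the way up at the first time, so t = 0.412 s.

0.412 s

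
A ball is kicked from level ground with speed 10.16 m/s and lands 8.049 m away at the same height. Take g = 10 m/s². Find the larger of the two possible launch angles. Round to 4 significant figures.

64.38°

Level-ground range: R = v₀² sin(2θ)/g ⇒ sin 2θ = R g / v₀² = 8.049×10/10.16² = 0.7797.
2θ = arcsin(0.7797) = 51.233° or 180° − 51.233° = 128.767°.
So θ = 25.62° or θ = 64.38°.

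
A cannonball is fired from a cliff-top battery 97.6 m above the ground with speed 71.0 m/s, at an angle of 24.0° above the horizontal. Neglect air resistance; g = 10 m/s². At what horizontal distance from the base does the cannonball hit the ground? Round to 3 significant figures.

Components: v_x = 71.0 cos 24.0° = 64.86 m/s, v_y = 71.0 sin 24.0° = 28.88 m/s.
Vertical: 0 = 97.6 + 28.88 t − ½(10) t² ⇒ 5.000 t² − 28.88 t − 97.6 = 0.
t = [28.88 + √(834.1 + 1952)] / 10.00 = 8.166 s.
Horizontal: R = v_x · t = 64.86 × 8.166 = 530 m.

530 m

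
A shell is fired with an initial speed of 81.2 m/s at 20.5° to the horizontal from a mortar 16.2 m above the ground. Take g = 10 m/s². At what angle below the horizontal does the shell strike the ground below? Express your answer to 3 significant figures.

23.9°

v_x = 81.2 cos 20.5° = 76.06 m/s.
At impact |v_y| = √(v_y0² + 2 g h) = √(28.44² + 2×10×16.2) = 33.66 m/s.
Angle below horizontal = arctan(|v_y| / v_x) = arctan(33.66 / 76.06) = 23.9°.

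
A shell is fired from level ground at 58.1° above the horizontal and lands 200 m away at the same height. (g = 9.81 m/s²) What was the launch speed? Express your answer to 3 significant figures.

On level ground, R = v₀² sin(2θ) / g, so v₀ = √(R g / sin 2θ).
sin(2 × 58.1°) = 0.8973.
v₀ = √(200 × 9.81 / 0.8973) = √2187 = 46.8 m/s.

46.8 m/s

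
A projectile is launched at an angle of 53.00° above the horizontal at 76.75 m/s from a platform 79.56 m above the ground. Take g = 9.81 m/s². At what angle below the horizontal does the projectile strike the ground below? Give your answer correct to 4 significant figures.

v_x = 76.75 cos 53.00° = 46.189 m/s.
At impact |v_y| = √(v_y0² + 2 g h) = √(61.295² + 2×9.81×79.56) = 72.925 m/s.
Angle below horizontal = arctan(|v_y| / v_x) = arctan(72.925 / 46.189) = 57.65°.

57.65°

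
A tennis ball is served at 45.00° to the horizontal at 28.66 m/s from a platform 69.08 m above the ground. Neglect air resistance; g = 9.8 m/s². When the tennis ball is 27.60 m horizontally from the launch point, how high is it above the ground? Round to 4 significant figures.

v_x = 28.66 cos 45.00° = 20.266 m/s, v_y0 = 28.66 sin 45.00° = 20.266 m/s.
Time to reach x = 27.60 m: t = x / v_x = 27.60 / 20.266 = 1.3619 s.
y = 69.08 + v_y0 t − ½ g t² = 69.08 + 20.266×1.3619 − 4.900×1.3619² = 87.59 m.

87.59 m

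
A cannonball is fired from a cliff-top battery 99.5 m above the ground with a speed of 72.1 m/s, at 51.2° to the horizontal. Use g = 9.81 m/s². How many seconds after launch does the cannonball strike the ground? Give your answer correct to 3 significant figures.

Vertical component: v_y = 72.1 sin 51.2° = 56.19 m/s.
Taking up as positive with launch at y = 99.5 m, landing at y = 0: 0 = 99.5 + 56.19 t − ½(9.81) t².
Solving 4.905 t² − 56.19 t − 99.5 = 0 gives t = [56.19 + √(56.19² + 4·4.905·99.5)] / 9.810 = 13.0 s.

13.0 s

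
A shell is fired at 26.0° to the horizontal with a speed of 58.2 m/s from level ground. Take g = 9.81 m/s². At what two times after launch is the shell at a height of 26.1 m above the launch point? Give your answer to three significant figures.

1.40 s and 3.80 s

v_y0 = 58.2 sin 26.0° = 25.51 m/s.
Set y = v_y0 t − ½ g t² = 26.1: 4.905 t² − 25.51 t + 26.1 = 0.
t = [25.51 ± √(650.8 − 512.1)] / 9.81 = (25.51 ± 11.78) / 9.81, giving t = 1.40 s or t = 3.80 s.
So the shell is at 26.1 m at t = 1.40 s (rising) and t = 3.80 s (falling).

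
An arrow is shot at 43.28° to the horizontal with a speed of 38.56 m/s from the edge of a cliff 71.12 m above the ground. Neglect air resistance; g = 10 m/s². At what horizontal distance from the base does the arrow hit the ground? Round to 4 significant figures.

Components: v_x = 38.56 cos 43.28° = 28.072 m/s, v_y = 38.56 sin 43.28° = 26.435 m/s.
Vertical: 0 = 71.12 + 26.435 t − ½(10) t² ⇒ 5.000 t² − 26.435 t − 71.12 = 0.
t = [26.435 + √(698.81 + 1422.4)] / 10.00 = 7.2492 s.
Horizontal: R = v_x · t = 28.072 × 7.2492 = 203.5 m.

203.5 m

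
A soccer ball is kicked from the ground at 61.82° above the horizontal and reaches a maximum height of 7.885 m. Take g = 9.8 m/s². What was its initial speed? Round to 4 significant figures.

14.10 m/s

At maximum height v_y = 0, so (v₀ sin θ)² = 2 g H.
v₀ sin 61.82° = √(2 × 9.8 × 7.885) = 12.432 m/s.
v₀ = 12.432 / sin 61.82° = 12.432 / 0.8815 = 14.10 m/s.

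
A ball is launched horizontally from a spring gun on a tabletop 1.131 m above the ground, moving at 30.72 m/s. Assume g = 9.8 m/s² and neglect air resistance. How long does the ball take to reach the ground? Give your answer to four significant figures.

The horizontal speed doesn't affect the fall. With v_y0 = 0, h = ½ g t².
t = √(2 × 1.131 / 9.8) = √0.23082 = 0.4804 s.

0.4804 s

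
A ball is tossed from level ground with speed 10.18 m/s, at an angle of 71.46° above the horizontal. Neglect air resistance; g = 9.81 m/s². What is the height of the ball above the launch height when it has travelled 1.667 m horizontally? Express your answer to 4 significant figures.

v_x = 10.18 cos 71.46° = 3.2369 m/s, v_y0 = 10.18 sin 71.46° = 9.6517 m/s.
Time to reach x = 1.667 m: t = x / v_x = 1.667 / 3.2369 = 0.51500 s.
y = v_y0 t − ½ g t² = 9.6517×0.51500 − 4.905×0.51500² = 3.670 m.

3.670 m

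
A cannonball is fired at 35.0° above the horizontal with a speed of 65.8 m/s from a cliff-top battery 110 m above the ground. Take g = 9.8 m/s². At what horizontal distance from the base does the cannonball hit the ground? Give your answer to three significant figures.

537 m

Components: v_x = 65.8 cos 35.0° = 53.90 m/s, v_y = 65.8 sin 35.0° = 37.74 m/s.
Vertical: 0 = 110 + 37.74 t − ½(9.8) t² ⇒ 4.900 t² − 37.74 t − 110 = 0.
t = [37.74 + √(1424 + 2156)] / 9.800 = 9.956 s.
Horizontal: R = v_x · t = 53.90 × 9.956 = 537 m.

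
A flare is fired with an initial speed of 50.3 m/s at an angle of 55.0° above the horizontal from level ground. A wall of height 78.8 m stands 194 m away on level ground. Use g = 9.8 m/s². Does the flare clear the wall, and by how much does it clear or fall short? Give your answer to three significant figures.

v_x = 50.3 cos 55.0° = 28.85 m/s; v_y0 = 50.3 sin 55.0° = 41.20 m/s.
Time to reach the wall: t = 194 / 28.85 = 6.724 s.
Height at that point: y = 41.20×6.724 − 4.900×6.724² = 55.49 m.
That is 78.8 − 55.49 = 23.3 m below the top of the wall, so the flare does not clear it.

No — it falls 23.3 m short of clearing the wall.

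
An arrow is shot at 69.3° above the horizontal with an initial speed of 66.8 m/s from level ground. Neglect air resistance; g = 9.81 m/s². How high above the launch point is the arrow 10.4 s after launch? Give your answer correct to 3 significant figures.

v_y0 = 66.8 sin 69.3° = 62.49 m/s.
y(t) = v_y0 t − ½ g t² = 62.49×10.4 − 4.905×10.4² = 119 m.

119 m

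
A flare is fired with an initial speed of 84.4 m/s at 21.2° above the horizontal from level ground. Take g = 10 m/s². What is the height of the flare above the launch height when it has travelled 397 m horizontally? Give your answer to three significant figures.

v_x = 84.4 cos 21.2° = 78.69 m/s, v_y0 = 84.4 sin 21.2° = 30.52 m/s.
Time to reach x = 397 m: t = x / v_x = 397 / 78.69 = 5.045 s.
y = v_y0 t − ½ g t² = 30.52×5.045 − 5.000×5.045² = 26.7 m.

26.7 m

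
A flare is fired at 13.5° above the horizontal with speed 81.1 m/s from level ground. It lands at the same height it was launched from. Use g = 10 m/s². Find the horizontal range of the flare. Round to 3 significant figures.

Components: v_x = 81.1 cos 13.5° = 78.86 m/s, v_y = 81.1 sin 13.5° = 18.93 m/s.
Time of flight (same landing height): t = 2 v_y / g = 2 × 18.93 / 10 = 3.786 s.
Range: R = v_x · t = 78.86 × 3.786 = 299 m.

299 m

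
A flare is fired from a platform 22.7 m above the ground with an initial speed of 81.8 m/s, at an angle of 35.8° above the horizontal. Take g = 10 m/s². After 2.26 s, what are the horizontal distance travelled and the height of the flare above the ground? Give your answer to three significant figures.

x = 150 m, y = 105 m

v_x = 81.8 cos 35.8° = 66.35 m/s; v_y0 = 81.8 sin 35.8° = 47.85 m/s.
x = v_x t = 66.35 × 2.26 = 150 m.
y = 22.7 + v_y0 t − ½ g t² = 105 m.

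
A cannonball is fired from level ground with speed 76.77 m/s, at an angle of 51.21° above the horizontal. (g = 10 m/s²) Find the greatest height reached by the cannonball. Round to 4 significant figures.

Vertical component of launch velocity: v_y = 76.77 sin 51.21° = 59.838 m/s.
At the highest point the vertical velocity is zero, so v_y² = 2 g h_max.
h_max = (59.838)² / (2 × 10) = 3580.6 / 20.00 = 179.0 m.

179.0 m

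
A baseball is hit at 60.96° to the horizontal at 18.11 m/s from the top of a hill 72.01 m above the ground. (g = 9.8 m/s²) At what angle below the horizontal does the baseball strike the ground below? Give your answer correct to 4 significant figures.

v_x = 18.11 cos 60.96° = 8.7910 m/s.
At impact |v_y| = √(v_y0² + 2 g h) = √(15.833² + 2×9.8×72.01) = 40.769 m/s.
Angle below horizontal = arctan(|v_y| / v_x) = arctan(40.769 / 8.7910) = 77.83°.

77.83°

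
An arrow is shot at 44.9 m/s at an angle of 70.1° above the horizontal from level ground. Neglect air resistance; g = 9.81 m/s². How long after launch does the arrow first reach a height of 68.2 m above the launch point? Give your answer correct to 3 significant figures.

2.15 s

v_y0 = 44.9 sin 70.1° = 42.22 m/s.
Set y = v_y0 t − ½ g t² = 68.2: 4.905 t² − 42.22 t + 68.2 = 0.
t = [42.22 ± √(1783 − 1338)] / 9.81 = (42.22 ± 21.10) / 9.81, giving t = 2.15 s or t = 6.45 s.
The arrow is on the way up at the first time, so t = 2.15 s.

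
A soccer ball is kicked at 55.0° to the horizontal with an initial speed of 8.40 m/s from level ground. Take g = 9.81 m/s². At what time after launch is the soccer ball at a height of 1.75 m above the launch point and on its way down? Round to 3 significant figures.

v_y0 = 8.40 sin 55.0° = 6.881 m/s.
Set y = v_y0 t − ½ g t² = 1.75: 4.905 t² − 6.881 t + 1.75 = 0.
t = [6.881 ± √(47.35 − 34.34)] / 9.81 = (6.881 ± 3.607) / 9.81, giving t = 0.334 s or t = 1.07 s.
On the way down corresponds to the larger root: t = 1.07 s.

1.07 s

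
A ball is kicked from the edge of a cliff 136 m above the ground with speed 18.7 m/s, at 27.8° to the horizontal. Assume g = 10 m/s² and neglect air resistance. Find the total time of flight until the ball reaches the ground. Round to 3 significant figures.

Vertical component: v_y = 18.7 sin 27.8° = 8.721 m/s.
Taking up as positive with launch at y = 136 m, landing at y = 0: 0 = 136 + 8.721 t − ½(10) t².
Solving 5.000 t² − 8.721 t − 136 = 0 gives t = [8.721 + √(8.721² + 4·5.000·136)] / 10.00 = 6.16 s.

6.16 s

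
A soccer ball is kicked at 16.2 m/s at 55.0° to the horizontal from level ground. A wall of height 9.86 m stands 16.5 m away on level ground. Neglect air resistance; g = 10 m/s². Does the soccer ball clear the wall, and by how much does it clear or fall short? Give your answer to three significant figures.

No — it falls 2.06 m short of clearing the wall.

v_x = 16.2 cos 55.0° = 9.292 m/s; v_y0 = 16.2 sin 55.0° = 13.27 m/s.
Time to reach the wall: t = 16.5 / 9.292 = 1.776 s.
Height at that point: y = 13.27×1.776 − 5.000×1.776² = 7.797 m.
That is 9.86 − 7.797 = 2.06 m below the top of the wall, so the soccer ball does not clear it.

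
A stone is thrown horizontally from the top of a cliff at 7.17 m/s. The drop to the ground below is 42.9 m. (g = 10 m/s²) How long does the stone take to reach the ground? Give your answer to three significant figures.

2.93 s

The horizontal speed doesn't affect the fall. With v_y0 = 0, h = ½ g t².
t = √(2 × 42.9 / 10) = √8.580 = 2.93 s.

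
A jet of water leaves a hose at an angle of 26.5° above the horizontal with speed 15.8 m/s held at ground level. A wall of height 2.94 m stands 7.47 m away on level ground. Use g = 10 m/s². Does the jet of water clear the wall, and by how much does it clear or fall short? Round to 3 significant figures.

v_x = 15.8 cos 26.5° = 14.14 m/s; v_y0 = 15.8 sin 26.5° = 7.050 m/s.
Time to reach the wall: t = 7.47 / 14.14 = 0.5283 s.
Height at that point: y = 7.050×0.5283 − 5.000×0.5283² = 2.329 m.
That is 2.94 − 2.329 = 0.611 m below the top of the wall, so the jet of water does not clear it.

No — it falls 0.611 m short of clearing the wall.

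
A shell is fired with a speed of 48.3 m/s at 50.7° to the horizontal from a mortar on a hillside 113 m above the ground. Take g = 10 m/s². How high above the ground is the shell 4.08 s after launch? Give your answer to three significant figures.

182 m

v_y0 = 48.3 sin 50.7° = 37.38 m/s.
y(t) = 113 + v_y0 t − ½ g t² = 113 + 37.38×4.08 − ½×10×4.08² = 182 m.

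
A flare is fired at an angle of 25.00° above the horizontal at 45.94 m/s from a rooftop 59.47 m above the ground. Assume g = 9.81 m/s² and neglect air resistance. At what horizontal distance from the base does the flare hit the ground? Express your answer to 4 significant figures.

Components: v_x = 45.94 cos 25.00° = 41.636 m/s, v_y = 45.94 sin 25.00° = 19.415 m/s.
Vertical: 0 = 59.47 + 19.415 t − ½(9.81) t² ⇒ 4.905 t² − 19.415 t − 59.47 = 0.
t = [19.415 + √(376.94 + 1166.8)] / 9.810 = 5.9842 s.
Horizontal: R = v_x · t = 41.636 × 5.9842 = 249.2 m.

249.2 m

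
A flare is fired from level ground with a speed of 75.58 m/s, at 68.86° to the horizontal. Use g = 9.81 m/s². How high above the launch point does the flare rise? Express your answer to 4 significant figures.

253.3 m

Vertical component of launch velocity: v_y = 75.58 sin 68.86° = 70.494 m/s.
At the highest point the vertical velocity is zero, so v_y² = 2 g h_max.
h_max = (70.494)² / (2 × 9.81) = 4969.4 / 19.62 = 253.3 m.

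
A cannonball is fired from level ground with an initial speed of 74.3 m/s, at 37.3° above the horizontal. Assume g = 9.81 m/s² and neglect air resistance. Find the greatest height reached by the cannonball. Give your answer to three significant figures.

103 m

Vertical component of launch velocity: v_y = 74.3 sin 37.3° = 45.02 m/s.
At the highest point the vertical velocity is zero, so v_y² = 2 g h_max.
h_max = (45.02)² / (2 × 9.81) = 2027 / 19.62 = 103 m.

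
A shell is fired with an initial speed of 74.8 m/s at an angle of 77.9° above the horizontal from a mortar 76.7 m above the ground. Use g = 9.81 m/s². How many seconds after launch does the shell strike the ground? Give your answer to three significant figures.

15.9 s

Vertical component: v_y = 74.8 sin 77.9° = 73.14 m/s.
Taking up as positive with launch at y = 76.7 m, landing at y = 0: 0 = 76.7 + 73.14 t − ½(9.81) t².
Solving 4.905 t² − 73.14 t − 76.7 = 0 gives t = [73.14 + √(73.14² + 4·4.905·76.7)] / 9.810 = 15.9 s.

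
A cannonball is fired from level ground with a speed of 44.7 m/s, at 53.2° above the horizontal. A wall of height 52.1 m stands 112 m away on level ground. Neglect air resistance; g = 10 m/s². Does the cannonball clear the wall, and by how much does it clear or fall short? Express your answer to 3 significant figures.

Yes — it clears the wall by 10.1 m.

v_x = 44.7 cos 53.2° = 26.78 m/s; v_y0 = 44.7 sin 53.2° = 35.79 m/s.
Time to reach the wall: t = 112 / 26.78 = 4.182 s.
Height at that point: y = 35.79×4.182 − 5.000×4.182² = 62.23 m.
That is 62.23 − 52.1 = 10.1 m above the top of the wall, so the cannonball clears it.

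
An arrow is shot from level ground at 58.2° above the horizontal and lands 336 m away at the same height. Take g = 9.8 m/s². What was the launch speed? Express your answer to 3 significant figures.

On level ground, R = v₀² sin(2θ) / g, so v₀ = √(R g / sin 2θ).
sin(2 × 58.2°) = 0.8957.
v₀ = √(336 × 9.8 / 0.8957) = √3676 = 60.6 m/s.

60.6 m/s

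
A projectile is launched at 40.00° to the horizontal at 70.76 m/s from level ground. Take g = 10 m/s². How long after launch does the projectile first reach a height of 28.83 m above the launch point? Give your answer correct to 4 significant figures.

v_y0 = 70.76 sin 40.00° = 45.484 m/s.
Set y = v_y0 t − ½ g t² = 28.83: 5.000 t² − 45.484 t + 28.83 = 0.
t = [45.484 ± √(2068.8 − 576.60)] / 10 = (45.484 ± 38.629) / 10, giving t = 0.6855 s or t = 8.411 s.
The projectile is on the way up at the first time, so t = 0.6855 s.

0.6855 s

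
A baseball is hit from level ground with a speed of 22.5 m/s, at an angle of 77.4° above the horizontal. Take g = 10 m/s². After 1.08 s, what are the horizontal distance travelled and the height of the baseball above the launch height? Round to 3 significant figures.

x = 5.30 m, y = 17.9 m

v_x = 22.5 cos 77.4° = 4.908 m/s; v_y0 = 22.5 sin 77.4° = 21.96 m/s.
x = v_x t = 4.908 × 1.08 = 5.30 m.
y = v_y0 t − ½ g t² = 21.96×1.08 − 5.000×1.08² = 17.9 m.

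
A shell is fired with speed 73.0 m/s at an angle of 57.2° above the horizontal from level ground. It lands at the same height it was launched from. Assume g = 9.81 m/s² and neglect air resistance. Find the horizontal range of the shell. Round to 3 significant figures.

Components: v_x = 73.0 cos 57.2° = 39.54 m/s, v_y = 73.0 sin 57.2° = 61.36 m/s.
Time of flight (same landing height): t = 2 v_y / g = 2 × 61.36 / 9.81 = 12.51 s.
Range: R = v_x · t = 39.54 × 12.51 = 495 m.

495 m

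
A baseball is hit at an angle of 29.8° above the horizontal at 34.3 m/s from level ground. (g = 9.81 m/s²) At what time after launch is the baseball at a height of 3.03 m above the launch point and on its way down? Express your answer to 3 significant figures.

v_y0 = 34.3 sin 29.8° = 17.05 m/s.
Set y = v_y0 t − ½ g t² = 3.03: 4.905 t² − 17.05 t + 3.03 = 0.
t = [17.05 ± √(290.7 − 59.45)] / 9.81 = (17.05 ± 15.21) / 9.81, giving t = 0.188 s or t = 3.29 s.
On the way down corresponds to the larger root: t = 3.29 s.

3.29 s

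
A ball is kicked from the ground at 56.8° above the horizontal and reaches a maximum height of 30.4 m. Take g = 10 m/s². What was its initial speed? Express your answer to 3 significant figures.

29.5 m/s

At maximum height v_y = 0, so (v₀ sin θ)² = 2 g H.
v₀ sin 56.8° = √(2 × 10 × 30.4) = 24.66 m/s.
v₀ = 24.66 / sin 56.8° = 24.66 / 0.8368 = 29.5 m/s.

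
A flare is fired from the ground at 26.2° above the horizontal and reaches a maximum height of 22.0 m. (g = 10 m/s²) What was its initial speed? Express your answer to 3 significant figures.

47.5 m/s

At maximum height v_y = 0, so (v₀ sin θ)² = 2 g H.
v₀ sin 26.2° = √(2 × 10 × 22.0) = 20.98 m/s.
v₀ = 20.98 / sin 26.2° = 20.98 / 0.4415 = 47.5 m/s.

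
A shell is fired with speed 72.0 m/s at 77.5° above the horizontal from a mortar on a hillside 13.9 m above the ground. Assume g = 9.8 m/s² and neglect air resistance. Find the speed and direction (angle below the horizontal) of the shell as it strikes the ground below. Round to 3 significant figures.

73.9 m/s at 77.8° below the horizontal

v_x = 72.0 cos 77.5° = 15.58 m/s (constant).
|v_y| at impact = √((70.29)² + 2×9.8×13.9) = 72.20 m/s.
Speed = √(15.58² + 72.20²) = 73.9 m/s; angle = arctan(72.20/15.58) = 77.8° below horizontal.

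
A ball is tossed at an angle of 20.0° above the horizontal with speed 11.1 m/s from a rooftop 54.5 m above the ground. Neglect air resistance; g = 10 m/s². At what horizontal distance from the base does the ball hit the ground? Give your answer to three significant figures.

38.6 m

Components: v_x = 11.1 cos 20.0° = 10.43 m/s, v_y = 11.1 sin 20.0° = 3.796 m/s.
Vertical: 0 = 54.5 + 3.796 t − ½(10) t² ⇒ 5.000 t² − 3.796 t − 54.5 = 0.
t = [3.796 + √(14.41 + 1090)] / 10.00 = 3.703 s.
Horizontal: R = v_x · t = 10.43 × 3.703 = 38.6 m.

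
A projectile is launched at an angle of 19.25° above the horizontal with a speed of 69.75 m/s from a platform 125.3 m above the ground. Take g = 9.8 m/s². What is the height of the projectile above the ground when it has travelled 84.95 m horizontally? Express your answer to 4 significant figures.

146.8 m

v_x = 69.75 cos 19.25° = 65.850 m/s, v_y0 = 69.75 sin 19.25° = 22.996 m/s.
Time to reach x = 84.95 m: t = x / v_x = 84.95 / 65.850 = 1.2901 s.
y = 125.3 + v_y0 t − ½ g t² = 125.3 + 22.996×1.2901 − 4.900×1.2901² = 146.8 m.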